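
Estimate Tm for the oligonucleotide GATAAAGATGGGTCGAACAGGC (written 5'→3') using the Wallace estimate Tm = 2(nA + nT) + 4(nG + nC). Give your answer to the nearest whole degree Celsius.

66°C

Base counts: A=8, T=3, G=8, C=3 (length 22).
Tm = 2·(8+3) + 4·(8+3) = 2·11 + 4·11 = 22 + 44 = 66°C.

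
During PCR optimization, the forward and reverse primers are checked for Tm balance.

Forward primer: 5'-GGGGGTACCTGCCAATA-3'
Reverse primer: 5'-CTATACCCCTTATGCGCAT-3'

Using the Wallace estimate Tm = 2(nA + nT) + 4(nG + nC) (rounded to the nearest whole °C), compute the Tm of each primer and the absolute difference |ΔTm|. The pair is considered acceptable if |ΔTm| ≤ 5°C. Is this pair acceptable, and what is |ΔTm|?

|ΔTm| = 2°C; the pair is acceptable.

Forward: A=4 T=3 G=6 C=4 → Tm = 2·7 + 4·10 = 54°C.
Reverse: A=4 T=6 G=2 C=7 → Tm = 2·10 + 4·9 = 56°C.
|ΔTm| = |54 − 56| = 2°C, ≤ 5°C.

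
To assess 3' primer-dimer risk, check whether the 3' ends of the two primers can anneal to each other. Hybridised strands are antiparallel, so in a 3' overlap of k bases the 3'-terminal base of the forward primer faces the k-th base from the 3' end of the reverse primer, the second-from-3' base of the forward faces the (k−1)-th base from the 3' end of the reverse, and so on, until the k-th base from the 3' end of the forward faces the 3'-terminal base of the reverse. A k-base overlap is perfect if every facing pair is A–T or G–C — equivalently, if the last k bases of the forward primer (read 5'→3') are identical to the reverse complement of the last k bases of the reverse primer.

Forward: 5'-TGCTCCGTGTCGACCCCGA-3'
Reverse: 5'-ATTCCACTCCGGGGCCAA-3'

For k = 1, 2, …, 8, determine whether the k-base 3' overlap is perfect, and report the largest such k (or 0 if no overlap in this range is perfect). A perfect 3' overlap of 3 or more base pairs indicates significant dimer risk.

Longest perfect overlap: 0 complementary base pairs; below the dimer-risk threshold (threshold 3).

Last 8 bases (5'→3') — forward …GACCCCGA, reverse …GGGGCCAA.
Reverse complement of the reverse primer's last 8 bases: TTGGCCCC; its first k bases are the reverse complement of the reverse primer's last k bases, so a perfect k-base overlap needs the forward primer's last k bases to equal them.
Comparing (forward last k vs required): k=1: A vs T ✗; k=2: GA vs TT ✗; k=3: CGA vs TTG ✗; k=4: CCGA vs TTGG ✗; k=5: CCCGA vs TTGGC ✗; k=6: CCCCGA vs TTGGCC ✗; k=7: ACCCCGA vs TTGGCCC ✗; k=8: GACCCCGA vs TTGGCCCC ✗.
No overlap length from 1 to 8 is perfect, so the longest perfect 3' overlap is 0.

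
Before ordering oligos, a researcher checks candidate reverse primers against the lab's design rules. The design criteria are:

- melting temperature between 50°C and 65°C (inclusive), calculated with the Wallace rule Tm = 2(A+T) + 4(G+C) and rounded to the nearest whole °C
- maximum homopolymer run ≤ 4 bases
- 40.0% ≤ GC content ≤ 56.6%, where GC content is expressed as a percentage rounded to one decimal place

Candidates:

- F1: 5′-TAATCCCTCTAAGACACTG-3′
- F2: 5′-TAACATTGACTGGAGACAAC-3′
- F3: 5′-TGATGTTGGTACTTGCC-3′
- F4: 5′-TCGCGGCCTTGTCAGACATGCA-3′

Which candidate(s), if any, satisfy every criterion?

F1, F2 and F3.

F1 (19 nt, A=6 T=5 G=2 C=6): Tm = 2·11 + 4·8 = 54°C ✓; longest run = 3 ✓; GC 8/19 = 42.1% ✓ — passes.
F2 (20 nt, A=8 T=4 G=4 C=4): Tm = 2·12 + 4·8 = 56°C ✓; longest run = 2 ✓; GC 8/20 = 40.0% ✓ — passes.
F3 (17 nt, A=2 T=7 G=5 C=3): Tm = 2·9 + 4·8 = 50°C ✓; longest run = 2 ✓; GC 8/17 = 47.1% ✓ — passes.
F4 (22 nt, A=4 T=5 G=6 C=7): Tm = 2·9 + 4·13 = 70°C, outside 50–65°C ✗; longest run = 2 ✓; GC 13/22 = 59.1%, outside 40.0–56.6% ✗ — fails.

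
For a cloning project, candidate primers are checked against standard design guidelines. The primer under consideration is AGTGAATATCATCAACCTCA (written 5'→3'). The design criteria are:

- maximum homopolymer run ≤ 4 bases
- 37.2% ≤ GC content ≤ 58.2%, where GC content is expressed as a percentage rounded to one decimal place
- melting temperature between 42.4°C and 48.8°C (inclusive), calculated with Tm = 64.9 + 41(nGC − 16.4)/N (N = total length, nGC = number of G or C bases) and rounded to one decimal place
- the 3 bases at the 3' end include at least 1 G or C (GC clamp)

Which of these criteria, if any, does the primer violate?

Base counts: A=8, T=5, G=2, C=5 (length 20).
homopolymer run: longest run = 2 ✓
GC content: GC 7/20 = 35.0%, outside 37.2–58.2% ✗
Tm: Tm = 64.9 + 41·(7 − 16.4)/20 = 45.6°C ✓
GC clamp: 3' end TCA has 1 G/C ✓

Fails: GC content.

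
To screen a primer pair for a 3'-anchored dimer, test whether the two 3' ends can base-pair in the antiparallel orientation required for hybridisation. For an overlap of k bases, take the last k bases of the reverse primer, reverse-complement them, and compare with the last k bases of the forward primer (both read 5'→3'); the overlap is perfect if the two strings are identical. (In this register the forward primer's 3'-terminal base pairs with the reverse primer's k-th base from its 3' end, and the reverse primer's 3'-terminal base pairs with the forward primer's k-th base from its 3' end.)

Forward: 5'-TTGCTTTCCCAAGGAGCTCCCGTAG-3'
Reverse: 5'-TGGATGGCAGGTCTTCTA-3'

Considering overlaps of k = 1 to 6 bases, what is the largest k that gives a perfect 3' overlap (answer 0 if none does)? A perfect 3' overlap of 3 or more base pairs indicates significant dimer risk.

Longest perfect overlap: 3 complementary base pairs; significant dimer risk (threshold 3).

Last 6 bases (5'→3') — forward …CCGTAG, reverse …CTTCTA.
Reverse complement of the reverse primer's last 6 bases: TAGAAG; its first k bases are the reverse complement of the reverse primer's last k bases, so a perfect k-base overlap needs the forward primer's last k bases to equal them.
Comparing (forward last k vs required): k=1: G vs T ✗; k=2: AG vs TA ✗; k=3: TAG vs TAG ✓; k=4: GTAG vs TAGA ✗; k=5: CGTAG vs TAGAA ✗; k=6: CCGTAG vs TAGAAG ✗.
Only k = 3 is perfect, so the longest perfect 3' overlap is 3.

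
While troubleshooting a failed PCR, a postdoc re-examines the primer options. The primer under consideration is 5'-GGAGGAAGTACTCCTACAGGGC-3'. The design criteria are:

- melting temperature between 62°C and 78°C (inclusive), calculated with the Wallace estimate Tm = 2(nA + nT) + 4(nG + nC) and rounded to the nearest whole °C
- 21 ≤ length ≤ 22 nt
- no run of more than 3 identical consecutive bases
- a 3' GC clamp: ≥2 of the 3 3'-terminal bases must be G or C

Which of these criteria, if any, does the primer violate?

Base counts: A=6, T=3, G=8, C=5 (length 22).
Tm: Tm = 2·9 + 4·13 = 70°C ✓
length: length 22 ✓
homopolymer run: longest run = 3 ✓
GC clamp: 3' end GGC has 3 G/C ✓

Meets all criteria.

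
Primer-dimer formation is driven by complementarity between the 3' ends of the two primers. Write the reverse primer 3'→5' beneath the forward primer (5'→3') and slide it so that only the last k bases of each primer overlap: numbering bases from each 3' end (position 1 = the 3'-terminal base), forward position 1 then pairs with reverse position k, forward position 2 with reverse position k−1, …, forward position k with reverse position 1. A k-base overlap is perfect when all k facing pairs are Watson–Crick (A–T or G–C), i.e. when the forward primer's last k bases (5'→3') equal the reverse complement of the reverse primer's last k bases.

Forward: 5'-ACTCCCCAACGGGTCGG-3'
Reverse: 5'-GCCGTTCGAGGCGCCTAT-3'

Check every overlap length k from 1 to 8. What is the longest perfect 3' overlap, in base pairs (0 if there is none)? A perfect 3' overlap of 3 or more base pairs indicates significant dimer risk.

Last 8 bases (5'→3') — forward …CGGGTCGG, reverse …GCGCCTAT.
Reverse complement of the reverse primer's last 8 bases: ATAGGCGC; its first k bases are the reverse complement of the reverse primer's last k bases, so a perfect k-base overlap needs the forward primer's last k bases to equal them.
Comparing (forward last k vs required): k=1: G vs A ✗; k=2: GG vs AT ✗; k=3: CGG vs ATA ✗; k=4: TCGG vs ATAG ✗; k=5: GTCGG vs ATAGG ✗; k=6: GGTCGG vs ATAGGC ✗; k=7: GGGTCGG vs ATAGGCG ✗; k=8: CGGGTCGG vs ATAGGCGC ✗.
No overlap length from 1 to 8 is perfect, so the longest perfect 3' overlap is 0.

Longest perfect overlap: 0 complementary base pairs; below the dimer-risk threshold (threshold 3).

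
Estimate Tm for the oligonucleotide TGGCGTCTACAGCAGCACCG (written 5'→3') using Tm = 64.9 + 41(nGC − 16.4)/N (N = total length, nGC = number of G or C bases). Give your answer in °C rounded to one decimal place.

57.9°C

Base counts: A=4, T=3, G=6, C=7; G+C = 13, N = 20.
Tm = 64.9 + 41·(13 − 16.4)/20 = 64.9 + -139.40/20 = 57.9°C.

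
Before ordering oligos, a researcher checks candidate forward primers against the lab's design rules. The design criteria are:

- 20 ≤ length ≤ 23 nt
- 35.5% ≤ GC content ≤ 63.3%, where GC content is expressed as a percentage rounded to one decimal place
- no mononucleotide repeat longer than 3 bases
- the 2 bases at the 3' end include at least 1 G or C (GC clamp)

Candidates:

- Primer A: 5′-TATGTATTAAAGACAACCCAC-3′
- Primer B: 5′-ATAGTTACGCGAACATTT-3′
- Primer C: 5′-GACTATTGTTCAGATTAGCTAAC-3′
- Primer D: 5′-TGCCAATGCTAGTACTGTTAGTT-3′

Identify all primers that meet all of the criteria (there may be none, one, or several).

Primer A (21 nt, A=9 T=5 G=2 C=5): length 21 ✓; GC 7/21 = 33.3%, outside 35.5–63.3% ✗; longest run = 3 ✓; 3' end AC has 1 G/C ✓ — fails.
Primer B (18 nt, A=6 T=6 G=3 C=3): length 18, outside 20–23 ✗; GC 6/18 = 33.3%, outside 35.5–63.3% ✗; longest run = 3 ✓; 3' end TT has 0 G/C, need ≥1 ✗ — fails.
Primer C (23 nt, A=7 T=8 G=4 C=4): length 23 ✓; GC 8/23 = 34.8%, outside 35.5–63.3% ✗; longest run = 2 ✓; 3' end AC has 1 G/C ✓ — fails.
Primer D (23 nt, A=5 T=9 G=5 C=4): length 23 ✓; GC 9/23 = 39.1% ✓; longest run = 2 ✓; 3' end TT has 0 G/C, need ≥1 ✗ — fails.

None of the candidates satisfy all criteria.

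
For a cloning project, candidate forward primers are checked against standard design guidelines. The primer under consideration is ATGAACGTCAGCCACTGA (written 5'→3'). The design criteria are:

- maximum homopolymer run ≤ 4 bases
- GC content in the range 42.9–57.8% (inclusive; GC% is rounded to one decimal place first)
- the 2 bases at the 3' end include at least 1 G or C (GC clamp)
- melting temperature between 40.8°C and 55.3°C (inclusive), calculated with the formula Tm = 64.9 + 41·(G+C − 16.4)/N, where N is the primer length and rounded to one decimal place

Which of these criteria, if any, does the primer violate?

Meets all criteria.

Base counts: A=6, T=3, G=4, C=5 (length 18).
homopolymer run: longest run = 2 ✓
GC content: GC 9/18 = 50.0% ✓
GC clamp: 3' end GA has 1 G/C ✓
Tm: Tm = 64.9 + 41·(9 − 16.4)/18 = 48.0°C ✓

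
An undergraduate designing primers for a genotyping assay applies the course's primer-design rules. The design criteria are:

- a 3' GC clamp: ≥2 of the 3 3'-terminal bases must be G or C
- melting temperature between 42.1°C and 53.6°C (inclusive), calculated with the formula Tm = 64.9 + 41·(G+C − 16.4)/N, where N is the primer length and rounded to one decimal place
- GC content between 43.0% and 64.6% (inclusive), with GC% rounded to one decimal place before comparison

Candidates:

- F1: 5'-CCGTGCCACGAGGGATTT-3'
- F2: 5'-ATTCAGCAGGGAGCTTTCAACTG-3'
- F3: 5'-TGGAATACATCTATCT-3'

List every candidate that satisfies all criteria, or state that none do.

None of the candidates satisfy all criteria.

F1 (18 nt, A=3 T=4 G=6 C=5): 3' end TTT has 0 G/C, need ≥2 ✗; Tm = 64.9 + 41·(11 − 16.4)/18 = 52.6°C ✓; GC 11/18 = 61.1% ✓ — fails.
F2 (23 nt, A=6 T=6 G=6 C=5): 3' end CTG has 2 G/C ✓; Tm = 64.9 + 41·(11 − 16.4)/23 = 55.3°C, outside 42.1–53.6°C ✗; GC 11/23 = 47.8% ✓ — fails.
F3 (16 nt, A=5 T=6 G=2 C=3): 3' end TCT has 1 G/C, need ≥2 ✗; Tm = 64.9 + 41·(5 − 16.4)/16 = 35.7°C, outside 42.1–53.6°C ✗; GC 5/16 = 31.3%, outside 43.0–64.6% ✗ — fails.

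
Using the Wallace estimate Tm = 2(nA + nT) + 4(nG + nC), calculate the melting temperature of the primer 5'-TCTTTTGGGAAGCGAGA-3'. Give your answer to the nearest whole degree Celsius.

50°C

Base counts: A=4, T=5, G=6, C=2 (length 17).
Tm = 2·(4+5) + 4·(6+2) = 2·9 + 4·8 = 18 + 32 = 50°C.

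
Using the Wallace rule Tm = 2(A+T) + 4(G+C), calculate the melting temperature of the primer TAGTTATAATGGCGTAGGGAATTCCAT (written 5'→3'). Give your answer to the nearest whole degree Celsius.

74°C

Base counts: A=8, T=9, G=7, C=3 (length 27).
Tm = 2·(8+9) + 4·(7+3) = 2·17 + 4·10 = 34 + 40 = 74°C.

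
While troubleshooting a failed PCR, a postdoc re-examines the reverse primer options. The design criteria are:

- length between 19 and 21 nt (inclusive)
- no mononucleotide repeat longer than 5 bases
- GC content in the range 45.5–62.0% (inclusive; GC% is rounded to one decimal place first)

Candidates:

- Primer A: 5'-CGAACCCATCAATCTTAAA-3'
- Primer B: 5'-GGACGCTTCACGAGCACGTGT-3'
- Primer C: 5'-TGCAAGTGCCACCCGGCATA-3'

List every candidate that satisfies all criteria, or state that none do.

Primer A (19 nt, A=8 T=4 G=1 C=6): length 19 ✓; longest run = 3 ✓; GC 7/19 = 36.8%, outside 45.5–62.0% ✗ — fails.
Primer B (21 nt, A=4 T=4 G=7 C=6): length 21 ✓; longest run = 2 ✓; GC 13/21 = 61.9% ✓ — passes.
Primer C (20 nt, A=5 T=3 G=5 C=7): length 20 ✓; longest run = 3 ✓; GC 12/20 = 60.0% ✓ — passes.

Primer B and Primer C.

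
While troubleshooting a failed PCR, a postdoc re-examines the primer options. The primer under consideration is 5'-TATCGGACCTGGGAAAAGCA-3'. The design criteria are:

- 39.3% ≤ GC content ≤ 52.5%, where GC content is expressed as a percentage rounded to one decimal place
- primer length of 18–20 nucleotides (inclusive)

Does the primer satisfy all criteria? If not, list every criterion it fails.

Meets all criteria.

Base counts: A=7, T=3, G=6, C=4 (length 20).
GC content: GC 10/20 = 50.0% ✓
length: length 20 ✓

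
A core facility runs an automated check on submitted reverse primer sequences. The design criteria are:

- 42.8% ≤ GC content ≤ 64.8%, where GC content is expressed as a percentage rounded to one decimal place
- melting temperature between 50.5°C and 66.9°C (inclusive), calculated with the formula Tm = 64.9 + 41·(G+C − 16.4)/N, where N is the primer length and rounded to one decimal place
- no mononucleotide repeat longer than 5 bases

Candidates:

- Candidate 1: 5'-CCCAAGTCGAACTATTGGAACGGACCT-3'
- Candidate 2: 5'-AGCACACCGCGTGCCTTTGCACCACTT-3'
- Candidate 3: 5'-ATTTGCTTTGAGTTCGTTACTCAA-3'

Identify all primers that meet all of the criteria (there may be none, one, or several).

Candidate 1 and Candidate 2.

Candidate 1 (27 nt, A=8 T=5 G=6 C=8): GC 14/27 = 51.9% ✓; Tm = 64.9 + 41·(14 − 16.4)/27 = 61.3°C ✓; longest run = 3 ✓ — passes.
Candidate 2 (27 nt, A=5 T=6 G=5 C=11): GC 16/27 = 59.3% ✓; Tm = 64.9 + 41·(16 − 16.4)/27 = 64.3°C ✓; longest run = 3 ✓ — passes.
Candidate 3 (24 nt, A=5 T=11 G=4 C=4): GC 8/24 = 33.3%, outside 42.8–64.8% ✗; Tm = 64.9 + 41·(8 − 16.4)/24 = 50.6°C ✓; longest run = 3 ✓ — fails.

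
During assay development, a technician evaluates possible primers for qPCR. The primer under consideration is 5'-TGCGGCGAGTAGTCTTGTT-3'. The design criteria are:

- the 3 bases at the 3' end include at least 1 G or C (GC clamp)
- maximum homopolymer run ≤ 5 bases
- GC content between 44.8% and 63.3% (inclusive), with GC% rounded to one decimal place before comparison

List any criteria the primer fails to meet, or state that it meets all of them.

Base counts: A=2, T=7, G=7, C=3 (length 19).
GC clamp: 3' end GTT has 1 G/C ✓
homopolymer run: longest run = 2 ✓
GC content: GC 10/19 = 52.6% ✓

Meets all criteria.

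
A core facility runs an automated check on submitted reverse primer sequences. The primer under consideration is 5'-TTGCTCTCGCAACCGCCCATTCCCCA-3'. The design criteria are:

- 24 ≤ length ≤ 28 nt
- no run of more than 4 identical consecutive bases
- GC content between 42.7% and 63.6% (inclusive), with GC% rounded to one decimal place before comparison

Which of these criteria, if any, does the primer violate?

Meets all criteria.

Base counts: A=4, T=6, G=3, C=13 (length 26).
length: length 26 ✓
homopolymer run: longest run = 4 ✓
GC content: GC 16/26 = 61.5% ✓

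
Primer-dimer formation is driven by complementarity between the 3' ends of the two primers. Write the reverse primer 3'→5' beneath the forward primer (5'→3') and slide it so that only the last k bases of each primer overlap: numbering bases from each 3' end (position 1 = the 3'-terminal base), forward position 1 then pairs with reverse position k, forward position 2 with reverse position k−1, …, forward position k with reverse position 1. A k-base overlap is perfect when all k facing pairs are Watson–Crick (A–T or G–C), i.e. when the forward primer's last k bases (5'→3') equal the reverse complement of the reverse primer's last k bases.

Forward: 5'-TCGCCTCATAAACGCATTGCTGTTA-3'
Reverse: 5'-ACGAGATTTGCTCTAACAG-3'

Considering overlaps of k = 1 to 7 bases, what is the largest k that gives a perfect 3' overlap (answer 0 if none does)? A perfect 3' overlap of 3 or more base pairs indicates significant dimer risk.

Longest perfect overlap: 6 complementary base pairs; significant dimer risk (threshold 3).

Last 7 bases (5'→3') — forward …GCTGTTA, reverse …CTAACAG.
Reverse complement of the reverse primer's last 7 bases: CTGTTAG; its first k bases are the reverse complement of the reverse primer's last k bases, so a perfect k-base overlap needs the forward primer's last k bases to equal them.
Comparing (forward last k vs required): k=1: A vs C ✗; k=2: TA vs CT ✗; k=3: TTA vs CTG ✗; k=4: GTTA vs CTGT ✗; k=5: TGTTA vs CTGTT ✗; k=6: CTGTTA vs CTGTTA ✓; k=7: GCTGTTA vs CTGTTAG ✗.
Only k = 6 is perfect, so the longest perfect 3' overlap is 6.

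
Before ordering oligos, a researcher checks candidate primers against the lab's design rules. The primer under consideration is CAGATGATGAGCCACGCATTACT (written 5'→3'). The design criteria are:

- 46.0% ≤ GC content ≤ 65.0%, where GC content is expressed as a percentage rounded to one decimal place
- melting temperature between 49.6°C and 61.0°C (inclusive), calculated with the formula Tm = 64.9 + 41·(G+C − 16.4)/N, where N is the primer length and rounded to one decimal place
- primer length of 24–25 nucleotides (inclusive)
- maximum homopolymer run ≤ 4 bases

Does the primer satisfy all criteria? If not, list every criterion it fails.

Fails: length.

Base counts: A=7, T=5, G=5, C=6 (length 23).
GC content: GC 11/23 = 47.8% ✓
Tm: Tm = 64.9 + 41·(11 − 16.4)/23 = 55.3°C ✓
length: length 23, outside 24–25 ✗
homopolymer run: longest run = 2 ✓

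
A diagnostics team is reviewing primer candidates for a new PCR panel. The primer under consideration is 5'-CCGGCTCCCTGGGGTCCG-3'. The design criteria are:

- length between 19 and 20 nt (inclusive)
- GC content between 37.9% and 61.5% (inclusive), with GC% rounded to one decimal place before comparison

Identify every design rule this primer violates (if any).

Fails: length, GC content.

Base counts: A=0, T=3, G=7, C=8 (length 18).
length: length 18, outside 19–20 ✗
GC content: GC 15/18 = 83.3%, outside 37.9–61.5% ✗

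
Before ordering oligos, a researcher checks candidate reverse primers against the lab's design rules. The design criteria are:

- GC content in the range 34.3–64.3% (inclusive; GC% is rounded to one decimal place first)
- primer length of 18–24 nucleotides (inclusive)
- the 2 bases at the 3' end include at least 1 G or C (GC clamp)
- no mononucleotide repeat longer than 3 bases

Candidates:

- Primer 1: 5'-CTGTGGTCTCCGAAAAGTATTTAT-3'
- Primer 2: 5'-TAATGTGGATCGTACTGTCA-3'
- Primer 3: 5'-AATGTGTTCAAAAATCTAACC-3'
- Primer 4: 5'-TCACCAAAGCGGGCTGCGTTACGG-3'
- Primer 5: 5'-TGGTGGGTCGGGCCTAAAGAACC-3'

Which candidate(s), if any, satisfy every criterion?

Primer 2, Primer 4 and Primer 5.

Primer 1 (24 nt, A=6 T=9 G=5 C=4): GC 9/24 = 37.5% ✓; length 24 ✓; 3' end AT has 0 G/C, need ≥1 ✗; longest run = 4, exceeds 3 ✗ — fails.
Primer 2 (20 nt, A=5 T=7 G=5 C=3): GC 8/20 = 40.0% ✓; length 20 ✓; 3' end CA has 1 G/C ✓; longest run = 2 ✓ — passes.
Primer 3 (21 nt, A=9 T=6 G=2 C=4): GC 6/21 = 28.6%, outside 34.3–64.3% ✗; length 21 ✓; 3' end CC has 2 G/C ✓; longest run = 5, exceeds 3 ✗ — fails.
Primer 4 (24 nt, A=5 T=4 G=8 C=7): GC 15/24 = 62.5% ✓; length 24 ✓; 3' end GG has 2 G/C ✓; longest run = 3 ✓ — passes.
Primer 5 (23 nt, A=5 T=4 G=9 C=5): GC 14/23 = 60.9% ✓; length 23 ✓; 3' end CC has 2 G/C ✓; longest run = 3 ✓ — passes.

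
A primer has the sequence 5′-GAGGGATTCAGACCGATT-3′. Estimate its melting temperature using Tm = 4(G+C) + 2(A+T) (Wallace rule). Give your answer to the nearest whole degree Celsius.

54°C

Base counts: A=5, T=4, G=6, C=3 (length 18).
Tm = 2·(5+4) + 4·(6+3) = 2·9 + 4·9 = 18 + 36 = 54°C.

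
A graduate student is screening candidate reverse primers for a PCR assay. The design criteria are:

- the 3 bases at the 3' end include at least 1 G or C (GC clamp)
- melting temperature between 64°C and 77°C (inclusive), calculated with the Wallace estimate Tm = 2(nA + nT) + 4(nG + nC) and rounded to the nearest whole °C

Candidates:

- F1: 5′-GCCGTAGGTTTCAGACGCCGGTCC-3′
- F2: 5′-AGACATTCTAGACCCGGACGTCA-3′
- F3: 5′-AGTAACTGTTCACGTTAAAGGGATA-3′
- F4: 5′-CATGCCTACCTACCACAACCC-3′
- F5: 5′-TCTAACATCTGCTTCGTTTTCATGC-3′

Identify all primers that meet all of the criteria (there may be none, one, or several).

F1 (24 nt, A=3 T=5 G=8 C=8): 3' end TCC has 2 G/C ✓; Tm = 2·8 + 4·16 = 80°C, outside 64–77°C ✗ — fails.
F2 (23 nt, A=7 T=4 G=5 C=7): 3' end TCA has 1 G/C ✓; Tm = 2·11 + 4·12 = 70°C ✓ — passes.
F3 (25 nt, A=9 T=7 G=6 C=3): 3' end ATA has 0 G/C, need ≥1 ✗; Tm = 2·16 + 4·9 = 68°C ✓ — fails.
F4 (21 nt, A=6 T=3 G=1 C=11): 3' end CCC has 3 G/C ✓; Tm = 2·9 + 4·12 = 66°C ✓ — passes.
F5 (25 nt, A=4 T=11 G=3 C=7): 3' end TGC has 2 G/C ✓; Tm = 2·15 + 4·10 = 70°C ✓ — passes.

F2, F4 and F5.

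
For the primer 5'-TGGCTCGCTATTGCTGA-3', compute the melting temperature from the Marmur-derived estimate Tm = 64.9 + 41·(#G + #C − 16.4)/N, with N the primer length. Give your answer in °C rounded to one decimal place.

47.1°C

Base counts: A=2, T=6, G=5, C=4; G+C = 9, N = 17.
Tm = 64.9 + 41·(9 − 16.4)/17 = 64.9 + -303.40/17 = 47.1°C.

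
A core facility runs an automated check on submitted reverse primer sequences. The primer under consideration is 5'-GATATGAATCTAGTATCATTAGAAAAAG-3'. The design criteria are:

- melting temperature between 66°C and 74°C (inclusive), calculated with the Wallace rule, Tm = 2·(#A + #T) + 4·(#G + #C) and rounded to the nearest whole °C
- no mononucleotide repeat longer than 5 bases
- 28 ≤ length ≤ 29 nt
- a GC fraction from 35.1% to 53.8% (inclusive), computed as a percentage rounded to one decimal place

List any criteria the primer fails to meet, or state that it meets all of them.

Fails: GC content.

Base counts: A=13, T=8, G=5, C=2 (length 28).
Tm: Tm = 2·21 + 4·7 = 70°C ✓
homopolymer run: longest run = 5 ✓
length: length 28 ✓
GC content: GC 7/28 = 25.0%, outside 35.1–53.8% ✗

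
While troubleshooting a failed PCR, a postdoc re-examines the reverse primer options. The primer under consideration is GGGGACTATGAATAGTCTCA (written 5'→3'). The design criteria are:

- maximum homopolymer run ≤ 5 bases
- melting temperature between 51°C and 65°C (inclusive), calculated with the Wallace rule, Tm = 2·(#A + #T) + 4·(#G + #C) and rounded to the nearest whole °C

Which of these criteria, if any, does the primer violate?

Base counts: A=6, T=5, G=6, C=3 (length 20).
homopolymer run: longest run = 4 ✓
Tm: Tm = 2·11 + 4·9 = 58°C ✓

Meets all criteria.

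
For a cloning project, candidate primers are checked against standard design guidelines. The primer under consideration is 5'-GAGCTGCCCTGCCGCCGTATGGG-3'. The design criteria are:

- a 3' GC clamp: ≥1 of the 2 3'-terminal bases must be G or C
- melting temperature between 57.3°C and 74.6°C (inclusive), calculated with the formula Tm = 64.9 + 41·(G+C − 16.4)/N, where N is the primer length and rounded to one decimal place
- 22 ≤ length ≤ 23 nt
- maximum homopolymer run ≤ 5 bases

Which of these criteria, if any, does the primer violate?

Base counts: A=2, T=4, G=9, C=8 (length 23).
GC clamp: 3' end GG has 2 G/C ✓
Tm: Tm = 64.9 + 41·(17 − 16.4)/23 = 66.0°C ✓
length: length 23 ✓
homopolymer run: longest run = 3 ✓

Meets all criteria.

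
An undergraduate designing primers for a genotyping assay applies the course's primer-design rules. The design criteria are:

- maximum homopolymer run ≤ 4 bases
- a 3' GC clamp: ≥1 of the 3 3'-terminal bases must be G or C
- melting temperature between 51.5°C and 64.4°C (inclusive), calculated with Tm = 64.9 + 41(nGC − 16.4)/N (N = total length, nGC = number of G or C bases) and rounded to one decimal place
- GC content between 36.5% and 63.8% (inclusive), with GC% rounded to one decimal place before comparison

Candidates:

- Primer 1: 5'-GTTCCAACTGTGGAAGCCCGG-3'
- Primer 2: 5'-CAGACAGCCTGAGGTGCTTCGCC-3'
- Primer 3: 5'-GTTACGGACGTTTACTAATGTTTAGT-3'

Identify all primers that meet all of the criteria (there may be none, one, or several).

Primer 1 (21 nt, A=4 T=4 G=7 C=6): longest run = 3 ✓; 3' end CGG has 3 G/C ✓; Tm = 64.9 + 41·(13 − 16.4)/21 = 58.3°C ✓; GC 13/21 = 61.9% ✓ — passes.
Primer 2 (23 nt, A=4 T=4 G=7 C=8): longest run = 2 ✓; 3' end GCC has 3 G/C ✓; Tm = 64.9 + 41·(15 − 16.4)/23 = 62.4°C ✓; GC 15/23 = 65.2%, outside 36.5–63.8% ✗ — fails.
Primer 3 (26 nt, A=6 T=11 G=6 C=3): longest run = 3 ✓; 3' end AGT has 1 G/C ✓; Tm = 64.9 + 41·(9 − 16.4)/26 = 53.2°C ✓; GC 9/26 = 34.6%, outside 36.5–63.8% ✗ — fails.

Primer 1 only.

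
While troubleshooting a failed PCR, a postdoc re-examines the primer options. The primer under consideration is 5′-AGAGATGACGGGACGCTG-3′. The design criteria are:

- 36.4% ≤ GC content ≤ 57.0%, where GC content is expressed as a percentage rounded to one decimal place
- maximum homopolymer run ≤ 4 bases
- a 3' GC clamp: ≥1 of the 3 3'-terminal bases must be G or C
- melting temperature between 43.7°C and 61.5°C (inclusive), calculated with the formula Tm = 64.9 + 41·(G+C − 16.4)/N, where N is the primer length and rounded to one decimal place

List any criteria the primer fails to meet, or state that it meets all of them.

Base counts: A=5, T=2, G=8, C=3 (length 18).
GC content: GC 11/18 = 61.1%, outside 36.4–57.0% ✗
homopolymer run: longest run = 3 ✓
GC clamp: 3' end CTG has 2 G/C ✓
Tm: Tm = 64.9 + 41·(11 − 16.4)/18 = 52.6°C ✓

Fails: GC content.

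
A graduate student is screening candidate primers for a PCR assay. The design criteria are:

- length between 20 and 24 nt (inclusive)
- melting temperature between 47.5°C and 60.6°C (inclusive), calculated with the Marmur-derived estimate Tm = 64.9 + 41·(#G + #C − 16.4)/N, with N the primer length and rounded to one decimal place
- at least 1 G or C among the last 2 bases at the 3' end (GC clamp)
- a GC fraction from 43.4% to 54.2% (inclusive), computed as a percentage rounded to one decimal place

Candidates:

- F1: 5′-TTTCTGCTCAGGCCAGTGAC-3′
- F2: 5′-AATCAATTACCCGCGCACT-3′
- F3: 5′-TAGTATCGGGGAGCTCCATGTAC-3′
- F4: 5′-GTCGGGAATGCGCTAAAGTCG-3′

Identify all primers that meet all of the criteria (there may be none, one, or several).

F3 only.

F1 (20 nt, A=3 T=6 G=5 C=6): length 20 ✓; Tm = 64.9 + 41·(11 − 16.4)/20 = 53.8°C ✓; 3' end AC has 1 G/C ✓; GC 11/20 = 55.0%, outside 43.4–54.2% ✗ — fails.
F2 (19 nt, A=6 T=4 G=2 C=7): length 19, outside 20–24 ✗; Tm = 64.9 + 41·(9 − 16.4)/19 = 48.9°C ✓; 3' end CT has 1 G/C ✓; GC 9/19 = 47.4% ✓ — fails.
F3 (23 nt, A=5 T=6 G=7 C=5): length 23 ✓; Tm = 64.9 + 41·(12 − 16.4)/23 = 57.1°C ✓; 3' end AC has 1 G/C ✓; GC 12/23 = 52.2% ✓ — passes.
F4 (21 nt, A=5 T=4 G=8 C=4): length 21 ✓; Tm = 64.9 + 41·(12 − 16.4)/21 = 56.3°C ✓; 3' end CG has 2 G/C ✓; GC 12/21 = 57.1%, outside 43.4–54.2% ✗ — fails.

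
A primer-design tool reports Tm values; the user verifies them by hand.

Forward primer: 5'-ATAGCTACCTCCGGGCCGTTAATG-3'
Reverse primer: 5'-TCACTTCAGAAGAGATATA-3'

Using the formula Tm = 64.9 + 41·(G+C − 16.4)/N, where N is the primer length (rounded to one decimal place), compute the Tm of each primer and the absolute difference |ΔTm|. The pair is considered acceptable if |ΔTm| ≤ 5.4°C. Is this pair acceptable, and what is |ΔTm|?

Forward: G+C = 13, N = 24 → Tm = 64.9 + 41·(13 − 16.4)/24 = 59.1°C.
Reverse: G+C = 6, N = 19 → Tm = 64.9 + 41·(6 − 16.4)/19 = 42.5°C.
|ΔTm| = |59.1 − 42.5| = 16.6°C, > 5.4°C.

|ΔTm| = 16.6°C; the pair is not acceptable.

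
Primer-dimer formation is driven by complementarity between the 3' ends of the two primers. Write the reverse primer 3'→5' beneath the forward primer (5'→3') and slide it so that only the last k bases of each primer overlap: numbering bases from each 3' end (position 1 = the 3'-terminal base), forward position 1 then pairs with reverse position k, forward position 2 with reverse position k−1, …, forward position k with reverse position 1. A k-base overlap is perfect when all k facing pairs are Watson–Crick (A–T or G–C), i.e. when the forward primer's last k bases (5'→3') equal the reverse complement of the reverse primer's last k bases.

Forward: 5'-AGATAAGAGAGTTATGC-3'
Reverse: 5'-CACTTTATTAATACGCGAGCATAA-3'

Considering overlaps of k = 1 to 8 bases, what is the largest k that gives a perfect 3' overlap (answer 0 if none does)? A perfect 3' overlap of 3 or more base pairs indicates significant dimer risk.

Longest perfect overlap: 6 complementary base pairs; significant dimer risk (threshold 3).

Last 8 bases (5'→3') — forward …AGTTATGC, reverse …GAGCATAA.
Reverse complement of the reverse primer's last 8 bases: TTATGCTC; its first k bases are the reverse complement of the reverse primer's last k bases, so a perfect k-base overlap needs the forward primer's last k bases to equal them.
Comparing (forward last k vs required): k=1: C vs T ✗; k=2: GC vs TT ✗; k=3: TGC vs TTA ✗; k=4: ATGC vs TTAT ✗; k=5: TATGC vs TTATG ✗; k=6: TTATGC vs TTATGC ✓; k=7: GTTATGC vs TTATGCT ✗; k=8: AGTTATGC vs TTATGCTC ✗.
Only k = 6 is perfect, so the longest perfect 3' overlap is 6.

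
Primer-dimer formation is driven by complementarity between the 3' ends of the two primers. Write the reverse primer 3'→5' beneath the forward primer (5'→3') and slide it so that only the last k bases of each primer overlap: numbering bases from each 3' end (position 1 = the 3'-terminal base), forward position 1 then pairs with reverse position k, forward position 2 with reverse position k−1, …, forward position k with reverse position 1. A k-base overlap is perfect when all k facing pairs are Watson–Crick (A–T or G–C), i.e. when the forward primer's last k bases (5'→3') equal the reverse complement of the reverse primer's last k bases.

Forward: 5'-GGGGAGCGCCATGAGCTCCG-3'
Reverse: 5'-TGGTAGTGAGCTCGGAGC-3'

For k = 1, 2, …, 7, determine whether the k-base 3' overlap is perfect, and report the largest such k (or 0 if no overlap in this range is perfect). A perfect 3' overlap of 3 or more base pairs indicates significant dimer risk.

Longest perfect overlap: 6 complementary base pairs; significant dimer risk (threshold 3).

Last 7 bases (5'→3') — forward …AGCTCCG, reverse …TCGGAGC.
Reverse complement of the reverse primer's last 7 bases: GCTCCGA; its first k bases are the reverse complement of the reverse primer's last k bases, so a perfect k-base overlap needs the forward primer's last k bases to equal them.
Comparing (forward last k vs required): k=1: G vs G ✓; k=2: CG vs GC ✗; k=3: CCG vs GCT ✗; k=4: TCCG vs GCTC ✗; k=5: CTCCG vs GCTCC ✗; k=6: GCTCCG vs GCTCCG ✓; k=7: AGCTCCG vs GCTCCGA ✗.
Perfect overlaps at k = 1, 6; the largest is 6.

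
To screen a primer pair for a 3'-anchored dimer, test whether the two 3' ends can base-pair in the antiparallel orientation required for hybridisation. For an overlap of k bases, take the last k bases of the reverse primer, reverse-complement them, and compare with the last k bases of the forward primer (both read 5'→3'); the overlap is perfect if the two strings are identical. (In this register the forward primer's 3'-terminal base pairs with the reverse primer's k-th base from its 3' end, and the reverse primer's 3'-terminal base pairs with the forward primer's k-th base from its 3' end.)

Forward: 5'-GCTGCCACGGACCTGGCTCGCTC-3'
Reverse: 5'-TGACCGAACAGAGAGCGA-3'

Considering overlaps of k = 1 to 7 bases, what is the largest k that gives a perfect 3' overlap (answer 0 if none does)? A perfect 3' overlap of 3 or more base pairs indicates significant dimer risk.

Last 7 bases (5'→3') — forward …CTCGCTC, reverse …AGAGCGA.
Reverse complement of the reverse primer's last 7 bases: TCGCTCT; its first k bases are the reverse complement of the reverse primer's last k bases, so a perfect k-base overlap needs the forward primer's last k bases to equal them.
Comparing (forward last k vs required): k=1: C vs T ✗; k=2: TC vs TC ✓; k=3: CTC vs TCG ✗; k=4: GCTC vs TCGC ✗; k=5: CGCTC vs TCGCT ✗; k=6: TCGCTC vs TCGCTC ✓; k=7: CTCGCTC vs TCGCTCT ✗.
Perfect overlaps at k = 2, 6; the largest is 6.

Longest perfect overlap: 6 complementary base pairs; significant dimer risk (threshold 3).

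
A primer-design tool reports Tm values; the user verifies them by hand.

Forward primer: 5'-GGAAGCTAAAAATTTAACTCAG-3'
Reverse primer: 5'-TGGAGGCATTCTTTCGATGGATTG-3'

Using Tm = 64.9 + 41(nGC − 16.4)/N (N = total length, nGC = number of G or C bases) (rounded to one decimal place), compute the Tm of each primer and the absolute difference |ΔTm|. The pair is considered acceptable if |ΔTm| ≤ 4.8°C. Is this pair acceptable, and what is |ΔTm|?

Forward: G+C = 7, N = 22 → Tm = 64.9 + 41·(7 − 16.4)/22 = 47.4°C.
Reverse: G+C = 11, N = 24 → Tm = 64.9 + 41·(11 − 16.4)/24 = 55.7°C.
|ΔTm| = |47.4 − 55.7| = 8.3°C, > 4.8°C.

|ΔTm| = 8.3°C; the pair is not acceptable.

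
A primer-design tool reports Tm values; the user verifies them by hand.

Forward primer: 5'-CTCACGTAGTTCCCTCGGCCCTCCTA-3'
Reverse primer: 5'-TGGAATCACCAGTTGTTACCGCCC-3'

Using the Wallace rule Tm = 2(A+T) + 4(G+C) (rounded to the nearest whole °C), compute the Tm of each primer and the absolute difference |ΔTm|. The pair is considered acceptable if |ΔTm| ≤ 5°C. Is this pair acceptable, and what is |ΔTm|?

Forward: A=3 T=7 G=4 C=12 → Tm = 2·10 + 4·16 = 84°C.
Reverse: A=5 T=6 G=5 C=8 → Tm = 2·11 + 4·13 = 74°C.
|ΔTm| = |84 − 74| = 10°C, > 5°C.

|ΔTm| = 10°C; the pair is not acceptable.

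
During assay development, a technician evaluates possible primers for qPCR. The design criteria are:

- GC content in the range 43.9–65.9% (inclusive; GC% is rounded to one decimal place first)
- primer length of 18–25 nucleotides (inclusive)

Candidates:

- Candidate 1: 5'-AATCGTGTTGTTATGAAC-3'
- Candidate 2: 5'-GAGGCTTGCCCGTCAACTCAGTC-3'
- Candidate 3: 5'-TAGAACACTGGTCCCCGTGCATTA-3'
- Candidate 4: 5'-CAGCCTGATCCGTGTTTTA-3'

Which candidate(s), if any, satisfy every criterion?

Candidate 1 (18 nt, A=5 T=7 G=4 C=2): GC 6/18 = 33.3%, outside 43.9–65.9% ✗; length 18 ✓ — fails.
Candidate 2 (23 nt, A=4 T=5 G=6 C=8): GC 14/23 = 60.9% ✓; length 23 ✓ — passes.
Candidate 3 (24 nt, A=6 T=6 G=5 C=7): GC 12/24 = 50.0% ✓; length 24 ✓ — passes.
Candidate 4 (19 nt, A=3 T=7 G=4 C=5): GC 9/19 = 47.4% ✓; length 19 ✓ — passes.

Candidate 2, Candidate 3 and Candidate 4.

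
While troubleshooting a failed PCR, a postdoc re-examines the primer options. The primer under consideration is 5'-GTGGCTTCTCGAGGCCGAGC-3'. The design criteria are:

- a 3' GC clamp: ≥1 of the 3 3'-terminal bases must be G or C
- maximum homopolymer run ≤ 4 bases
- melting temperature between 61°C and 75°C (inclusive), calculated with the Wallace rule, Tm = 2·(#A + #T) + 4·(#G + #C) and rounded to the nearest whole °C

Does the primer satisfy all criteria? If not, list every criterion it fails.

Meets all criteria.

Base counts: A=2, T=4, G=8, C=6 (length 20).
GC clamp: 3' end AGC has 2 G/C ✓
homopolymer run: longest run = 2 ✓
Tm: Tm = 2·6 + 4·14 = 68°C ✓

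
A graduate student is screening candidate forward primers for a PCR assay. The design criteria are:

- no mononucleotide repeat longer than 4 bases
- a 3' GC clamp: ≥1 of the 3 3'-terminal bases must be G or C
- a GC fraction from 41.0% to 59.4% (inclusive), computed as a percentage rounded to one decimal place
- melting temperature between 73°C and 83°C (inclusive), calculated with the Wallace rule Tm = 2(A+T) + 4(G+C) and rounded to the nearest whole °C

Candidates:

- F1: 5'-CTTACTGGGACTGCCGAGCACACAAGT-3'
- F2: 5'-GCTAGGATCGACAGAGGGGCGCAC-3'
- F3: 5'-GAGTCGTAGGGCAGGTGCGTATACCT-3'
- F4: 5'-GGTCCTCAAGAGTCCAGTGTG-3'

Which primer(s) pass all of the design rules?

F3 only.

F1 (27 nt, A=7 T=5 G=7 C=8): longest run = 3 ✓; 3' end AGT has 1 G/C ✓; GC 15/27 = 55.6% ✓; Tm = 2·12 + 4·15 = 84°C, outside 73–83°C ✗ — fails.
F2 (24 nt, A=6 T=2 G=10 C=6): longest run = 4 ✓; 3' end CAC has 2 G/C ✓; GC 16/24 = 66.7%, outside 41.0–59.4% ✗; Tm = 2·8 + 4·16 = 80°C ✓ — fails.
F3 (26 nt, A=5 T=6 G=10 C=5): longest run = 3 ✓; 3' end CCT has 2 G/C ✓; GC 15/26 = 57.7% ✓; Tm = 2·11 + 4·15 = 82°C ✓ — passes.
F4 (21 nt, A=4 T=5 G=7 C=5): longest run = 2 ✓; 3' end GTG has 2 G/C ✓; GC 12/21 = 57.1% ✓; Tm = 2·9 + 4·12 = 66°C, outside 73–83°C ✗ — fails.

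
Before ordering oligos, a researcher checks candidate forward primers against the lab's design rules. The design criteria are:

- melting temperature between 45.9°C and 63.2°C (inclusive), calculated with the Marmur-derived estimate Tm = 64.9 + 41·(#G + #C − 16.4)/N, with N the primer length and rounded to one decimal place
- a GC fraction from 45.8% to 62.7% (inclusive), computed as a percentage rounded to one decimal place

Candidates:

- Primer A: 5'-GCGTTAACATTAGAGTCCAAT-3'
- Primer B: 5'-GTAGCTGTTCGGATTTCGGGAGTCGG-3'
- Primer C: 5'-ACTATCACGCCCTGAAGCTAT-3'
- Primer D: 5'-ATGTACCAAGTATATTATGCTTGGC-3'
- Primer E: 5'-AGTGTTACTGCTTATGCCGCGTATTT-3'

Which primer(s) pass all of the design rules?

Primer B and Primer C.

Primer A (21 nt, A=7 T=6 G=4 C=4): Tm = 64.9 + 41·(8 − 16.4)/21 = 48.5°C ✓; GC 8/21 = 38.1%, outside 45.8–62.7% ✗ — fails.
Primer B (26 nt, A=3 T=8 G=11 C=4): Tm = 64.9 + 41·(15 − 16.4)/26 = 62.7°C ✓; GC 15/26 = 57.7% ✓ — passes.
Primer C (21 nt, A=6 T=5 G=3 C=7): Tm = 64.9 + 41·(10 − 16.4)/21 = 52.4°C ✓; GC 10/21 = 47.6% ✓ — passes.
Primer D (25 nt, A=7 T=9 G=5 C=4): Tm = 64.9 + 41·(9 − 16.4)/25 = 52.8°C ✓; GC 9/25 = 36.0%, outside 45.8–62.7% ✗ — fails.
Primer E (26 nt, A=4 T=11 G=6 C=5): Tm = 64.9 + 41·(11 − 16.4)/26 = 56.4°C ✓; GC 11/26 = 42.3%, outside 45.8–62.7% ✗ — fails.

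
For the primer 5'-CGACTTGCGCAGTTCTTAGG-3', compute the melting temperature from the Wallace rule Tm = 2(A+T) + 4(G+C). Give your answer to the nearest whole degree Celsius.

Base counts: A=3, T=6, G=6, C=5 (length 20).
Tm = 2·(3+6) + 4·(6+5) = 2·9 + 4·11 = 18 + 44 = 62°C.

62°C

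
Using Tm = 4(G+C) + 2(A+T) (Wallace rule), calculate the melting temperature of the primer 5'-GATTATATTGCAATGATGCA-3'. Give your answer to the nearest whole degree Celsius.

Base counts: A=7, T=7, G=4, C=2 (length 20).
Tm = 2·(7+7) + 4·(4+2) = 2·14 + 4·6 = 28 + 24 = 52°C.

52°C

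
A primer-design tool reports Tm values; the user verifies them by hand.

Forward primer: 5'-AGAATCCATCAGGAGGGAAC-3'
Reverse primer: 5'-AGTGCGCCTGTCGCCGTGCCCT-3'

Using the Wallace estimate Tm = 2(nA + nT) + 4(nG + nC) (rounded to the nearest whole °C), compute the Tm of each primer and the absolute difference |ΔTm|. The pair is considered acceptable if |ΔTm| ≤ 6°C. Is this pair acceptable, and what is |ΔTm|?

Forward: A=8 T=2 G=6 C=4 → Tm = 2·10 + 4·10 = 60°C.
Reverse: A=1 T=5 G=7 C=9 → Tm = 2·6 + 4·16 = 76°C.
|ΔTm| = |60 − 76| = 16°C, > 6°C.

|ΔTm| = 16°C; the pair is not acceptable.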